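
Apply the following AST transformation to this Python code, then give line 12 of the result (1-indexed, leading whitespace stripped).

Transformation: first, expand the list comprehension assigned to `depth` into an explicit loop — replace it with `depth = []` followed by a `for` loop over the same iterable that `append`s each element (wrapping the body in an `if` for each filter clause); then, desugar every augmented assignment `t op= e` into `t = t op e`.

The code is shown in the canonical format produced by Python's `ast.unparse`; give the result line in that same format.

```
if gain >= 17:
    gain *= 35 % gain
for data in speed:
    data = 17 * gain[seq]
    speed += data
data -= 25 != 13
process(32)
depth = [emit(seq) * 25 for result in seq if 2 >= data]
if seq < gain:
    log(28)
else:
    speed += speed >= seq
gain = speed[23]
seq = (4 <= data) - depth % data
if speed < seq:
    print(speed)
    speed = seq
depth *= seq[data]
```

Transformed code:
if gain >= 17:
    gain = gain * (35 % gain)
for data in speed:
    data = 17 * gain[seq]
    speed = speed + data
data = data - (25 != 13)
process(32)
depth = []
for result in seq:
    if 2 >= data:
        depth.append(emit(seq) * 25)
if seq < gain:
    log(28)
else:
    speed = speed + (speed >= seq)
gain = speed[23]
seq = (4 <= data) - depth % data
if speed < seq:
    print(speed)
    speed = seq
depth = depth * seq[data]

if seq < gain:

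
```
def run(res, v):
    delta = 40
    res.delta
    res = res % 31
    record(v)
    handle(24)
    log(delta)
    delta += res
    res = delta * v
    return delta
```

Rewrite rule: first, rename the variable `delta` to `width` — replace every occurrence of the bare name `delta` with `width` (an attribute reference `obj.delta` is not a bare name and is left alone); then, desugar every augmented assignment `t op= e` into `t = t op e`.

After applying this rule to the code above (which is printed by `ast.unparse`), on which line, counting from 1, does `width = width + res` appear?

Transformed code:
def run(res, v):
    width = 40
    res.delta
    res = res % 31
    record(v)
    handle(24)
    log(width)
    width = width + res
    res = width * v
    return width

8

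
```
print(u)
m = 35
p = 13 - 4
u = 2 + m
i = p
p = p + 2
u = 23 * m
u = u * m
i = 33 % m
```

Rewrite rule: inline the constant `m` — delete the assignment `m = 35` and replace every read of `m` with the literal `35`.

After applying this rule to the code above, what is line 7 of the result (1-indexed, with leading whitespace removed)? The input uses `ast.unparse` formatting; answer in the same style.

Transformed code:
print(u)
p = 13 - 4
u = 2 + 35
i = p
p = p + 2
u = 23 * 35
u = u * 35
i = 33 % 35

u = u * 35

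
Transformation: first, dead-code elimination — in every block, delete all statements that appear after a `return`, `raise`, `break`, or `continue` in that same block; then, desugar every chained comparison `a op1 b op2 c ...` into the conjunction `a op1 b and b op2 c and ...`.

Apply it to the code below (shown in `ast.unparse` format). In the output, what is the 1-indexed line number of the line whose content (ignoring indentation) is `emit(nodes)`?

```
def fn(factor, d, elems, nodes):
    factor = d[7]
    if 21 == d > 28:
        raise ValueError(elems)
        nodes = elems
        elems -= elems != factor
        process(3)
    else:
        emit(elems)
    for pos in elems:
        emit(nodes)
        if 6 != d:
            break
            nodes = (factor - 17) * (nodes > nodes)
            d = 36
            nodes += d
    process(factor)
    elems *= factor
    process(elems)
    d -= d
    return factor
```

Transformed code:
def fn(factor, d, elems, nodes):
    factor = d[7]
    if 21 == d and d > 28:
        raise ValueError(elems)
    else:
        emit(elems)
    for pos in elems:
        emit(nodes)
        if 6 != d:
            break
    process(factor)
    elems *= factor
    process(elems)
    d -= d
    return factor

8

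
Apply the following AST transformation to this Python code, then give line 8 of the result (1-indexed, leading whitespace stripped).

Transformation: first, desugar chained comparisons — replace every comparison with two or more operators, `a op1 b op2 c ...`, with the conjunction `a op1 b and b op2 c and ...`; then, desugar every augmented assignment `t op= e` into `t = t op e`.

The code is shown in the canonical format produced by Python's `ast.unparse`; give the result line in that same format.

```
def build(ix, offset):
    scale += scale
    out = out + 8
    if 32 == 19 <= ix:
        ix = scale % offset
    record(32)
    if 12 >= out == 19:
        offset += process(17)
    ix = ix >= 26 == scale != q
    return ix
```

Transformed code:
def build(ix, offset):
    scale = scale + scale
    out = out + 8
    if 32 == 19 and 19 <= ix:
        ix = scale % offset
    record(32)
    if 12 >= out and out == 19:
        offset = offset + process(17)
    ix = ix >= 26 and 26 == scale and (scale != q)
    return ix

offset = offset + process(17)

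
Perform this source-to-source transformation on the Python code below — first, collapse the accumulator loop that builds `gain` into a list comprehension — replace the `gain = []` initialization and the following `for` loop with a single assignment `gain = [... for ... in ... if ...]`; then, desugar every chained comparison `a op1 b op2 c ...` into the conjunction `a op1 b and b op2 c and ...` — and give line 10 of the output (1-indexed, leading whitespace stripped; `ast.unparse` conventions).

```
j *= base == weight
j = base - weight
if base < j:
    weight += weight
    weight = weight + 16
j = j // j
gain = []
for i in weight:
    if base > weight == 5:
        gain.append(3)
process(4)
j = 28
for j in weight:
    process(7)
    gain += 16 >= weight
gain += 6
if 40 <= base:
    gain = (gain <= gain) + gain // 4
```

for j in weight:

Transformed code:
j *= base == weight
j = base - weight
if base < j:
    weight += weight
    weight = weight + 16
j = j // j
gain = [3 for i in weight if base > weight and weight == 5]
process(4)
j = 28
for j in weight:
    process(7)
    gain += 16 >= weight
gain += 6
if 40 <= base:
    gain = (gain <= gain) + gain // 4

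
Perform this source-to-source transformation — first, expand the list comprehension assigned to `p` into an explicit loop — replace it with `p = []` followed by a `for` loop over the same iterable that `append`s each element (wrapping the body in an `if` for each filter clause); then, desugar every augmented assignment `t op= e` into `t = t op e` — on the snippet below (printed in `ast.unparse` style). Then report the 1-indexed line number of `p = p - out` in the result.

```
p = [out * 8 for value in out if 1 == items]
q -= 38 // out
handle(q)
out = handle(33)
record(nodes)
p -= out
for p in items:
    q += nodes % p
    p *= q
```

9

Transformed code:
p = []
for value in out:
    if 1 == items:
        p.append(out * 8)
q = q - 38 // out
handle(q)
out = handle(33)
record(nodes)
p = p - out
for p in items:
    q = q + nodes % p
    p = p * q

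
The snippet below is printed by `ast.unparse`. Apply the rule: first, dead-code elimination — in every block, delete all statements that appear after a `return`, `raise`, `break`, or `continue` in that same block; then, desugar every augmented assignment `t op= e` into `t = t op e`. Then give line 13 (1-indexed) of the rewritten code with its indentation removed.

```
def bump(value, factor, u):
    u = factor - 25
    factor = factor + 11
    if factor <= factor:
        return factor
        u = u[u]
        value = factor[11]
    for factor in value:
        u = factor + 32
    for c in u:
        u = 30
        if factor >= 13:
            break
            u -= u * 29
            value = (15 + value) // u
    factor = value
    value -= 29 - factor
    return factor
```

Transformed code:
def bump(value, factor, u):
    u = factor - 25
    factor = factor + 11
    if factor <= factor:
        return factor
    for factor in value:
        u = factor + 32
    for c in u:
        u = 30
        if factor >= 13:
            break
    factor = value
    value = value - (29 - factor)
    return factor

value = value - (29 - factor)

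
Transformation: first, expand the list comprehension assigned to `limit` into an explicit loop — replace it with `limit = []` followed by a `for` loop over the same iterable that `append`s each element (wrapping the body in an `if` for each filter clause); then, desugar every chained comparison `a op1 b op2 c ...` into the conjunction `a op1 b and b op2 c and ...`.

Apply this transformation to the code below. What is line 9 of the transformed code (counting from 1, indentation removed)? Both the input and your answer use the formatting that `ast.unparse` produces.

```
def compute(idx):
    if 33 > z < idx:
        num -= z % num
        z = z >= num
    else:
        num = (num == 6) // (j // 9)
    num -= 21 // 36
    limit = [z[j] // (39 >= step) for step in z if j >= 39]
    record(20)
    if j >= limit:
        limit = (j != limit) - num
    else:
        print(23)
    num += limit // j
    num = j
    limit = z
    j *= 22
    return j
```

for step in z:

Transformed code:
def compute(idx):
    if 33 > z and z < idx:
        num -= z % num
        z = z >= num
    else:
        num = (num == 6) // (j // 9)
    num -= 21 // 36
    limit = []
    for step in z:
        if j >= 39:
            limit.append(z[j] // (39 >= step))
    record(20)
    if j >= limit:
        limit = (j != limit) - num
    else:
        print(23)
    num += limit // j
    num = j
    limit = z
    j *= 22
    return j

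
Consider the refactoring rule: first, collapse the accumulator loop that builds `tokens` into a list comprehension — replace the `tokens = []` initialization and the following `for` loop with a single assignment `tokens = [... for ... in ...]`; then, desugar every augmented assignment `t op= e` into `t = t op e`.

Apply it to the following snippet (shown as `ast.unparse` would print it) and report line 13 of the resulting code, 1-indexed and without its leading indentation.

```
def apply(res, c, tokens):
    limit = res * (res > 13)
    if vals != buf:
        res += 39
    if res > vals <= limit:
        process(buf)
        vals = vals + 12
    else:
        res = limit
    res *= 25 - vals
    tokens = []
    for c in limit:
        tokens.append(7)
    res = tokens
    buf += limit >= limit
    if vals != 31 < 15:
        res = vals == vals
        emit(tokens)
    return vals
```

buf = buf + (limit >= limit)

Transformed code:
def apply(res, c, tokens):
    limit = res * (res > 13)
    if vals != buf:
        res = res + 39
    if res > vals <= limit:
        process(buf)
        vals = vals + 12
    else:
        res = limit
    res = res * (25 - vals)
    tokens = [7 for c in limit]
    res = tokens
    buf = buf + (limit >= limit)
    if vals != 31 < 15:
        res = vals == vals
        emit(tokens)
    return vals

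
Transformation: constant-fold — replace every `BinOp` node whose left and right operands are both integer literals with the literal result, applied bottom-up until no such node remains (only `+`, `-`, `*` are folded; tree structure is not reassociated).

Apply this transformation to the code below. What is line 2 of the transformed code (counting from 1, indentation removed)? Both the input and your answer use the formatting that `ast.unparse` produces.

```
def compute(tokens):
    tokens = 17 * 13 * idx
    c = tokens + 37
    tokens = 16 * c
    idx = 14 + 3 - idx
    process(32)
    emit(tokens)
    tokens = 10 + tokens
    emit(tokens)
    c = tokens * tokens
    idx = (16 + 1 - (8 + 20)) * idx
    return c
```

Transformed code:
def compute(tokens):
    tokens = 221 * idx
    c = tokens + 37
    tokens = 16 * c
    idx = 17 - idx
    process(32)
    emit(tokens)
    tokens = 10 + tokens
    emit(tokens)
    c = tokens * tokens
    idx = -11 * idx
    return c

tokens = 221 * idx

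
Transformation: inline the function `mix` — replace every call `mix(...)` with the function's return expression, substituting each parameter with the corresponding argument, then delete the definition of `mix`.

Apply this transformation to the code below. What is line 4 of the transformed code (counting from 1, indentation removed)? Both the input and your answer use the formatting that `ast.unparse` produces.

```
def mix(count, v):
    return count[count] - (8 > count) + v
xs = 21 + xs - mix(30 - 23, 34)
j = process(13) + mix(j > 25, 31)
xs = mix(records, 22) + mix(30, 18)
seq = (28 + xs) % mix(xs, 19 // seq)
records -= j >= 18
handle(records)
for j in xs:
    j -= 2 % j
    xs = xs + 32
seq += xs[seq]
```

Transformed code:
xs = 21 + xs - ((30 - 23)[30 - 23] - (8 > 30 - 23) + 34)
j = process(13) + ((j > 25)[j > 25] - (8 > (j > 25)) + 31)
xs = records[records] - (8 > records) + 22 + (30[30] - (8 > 30) + 18)
seq = (28 + xs) % (xs[xs] - (8 > xs) + 19 // seq)
records -= j >= 18
handle(records)
for j in xs:
    j -= 2 % j
    xs = xs + 32
seq += xs[seq]

seq = (28 + xs) % (xs[xs] - (8 > xs) + 19 // seq)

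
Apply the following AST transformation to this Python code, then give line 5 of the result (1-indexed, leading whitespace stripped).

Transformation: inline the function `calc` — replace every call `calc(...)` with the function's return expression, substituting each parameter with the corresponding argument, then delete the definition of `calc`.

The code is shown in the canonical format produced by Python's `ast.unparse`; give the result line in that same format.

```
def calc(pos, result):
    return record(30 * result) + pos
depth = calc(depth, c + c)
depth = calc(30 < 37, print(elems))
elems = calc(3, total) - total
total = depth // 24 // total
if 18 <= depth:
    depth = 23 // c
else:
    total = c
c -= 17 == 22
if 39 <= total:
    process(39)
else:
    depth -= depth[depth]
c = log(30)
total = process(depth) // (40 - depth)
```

Transformed code:
depth = record(30 * (c + c)) + depth
depth = record(30 * print(elems)) + (30 < 37)
elems = record(30 * total) + 3 - total
total = depth // 24 // total
if 18 <= depth:
    depth = 23 // c
else:
    total = c
c -= 17 == 22
if 39 <= total:
    process(39)
else:
    depth -= depth[depth]
c = log(30)
total = process(depth) // (40 - depth)

if 18 <= depth:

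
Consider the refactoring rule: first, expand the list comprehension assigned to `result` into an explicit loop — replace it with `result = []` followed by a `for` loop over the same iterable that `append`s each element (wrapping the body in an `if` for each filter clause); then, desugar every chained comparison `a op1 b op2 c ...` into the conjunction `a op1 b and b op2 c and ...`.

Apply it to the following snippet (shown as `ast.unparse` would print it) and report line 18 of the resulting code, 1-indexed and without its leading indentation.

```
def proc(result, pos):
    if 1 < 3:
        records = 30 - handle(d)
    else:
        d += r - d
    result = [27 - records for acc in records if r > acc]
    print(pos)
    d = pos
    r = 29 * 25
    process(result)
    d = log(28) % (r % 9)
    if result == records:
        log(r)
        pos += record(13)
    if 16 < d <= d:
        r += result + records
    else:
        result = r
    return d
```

if 16 < d and d <= d:

Transformed code:
def proc(result, pos):
    if 1 < 3:
        records = 30 - handle(d)
    else:
        d += r - d
    result = []
    for acc in records:
        if r > acc:
            result.append(27 - records)
    print(pos)
    d = pos
    r = 29 * 25
    process(result)
    d = log(28) % (r % 9)
    if result == records:
        log(r)
        pos += record(13)
    if 16 < d and d <= d:
        r += result + records
    else:
        result = r
    return d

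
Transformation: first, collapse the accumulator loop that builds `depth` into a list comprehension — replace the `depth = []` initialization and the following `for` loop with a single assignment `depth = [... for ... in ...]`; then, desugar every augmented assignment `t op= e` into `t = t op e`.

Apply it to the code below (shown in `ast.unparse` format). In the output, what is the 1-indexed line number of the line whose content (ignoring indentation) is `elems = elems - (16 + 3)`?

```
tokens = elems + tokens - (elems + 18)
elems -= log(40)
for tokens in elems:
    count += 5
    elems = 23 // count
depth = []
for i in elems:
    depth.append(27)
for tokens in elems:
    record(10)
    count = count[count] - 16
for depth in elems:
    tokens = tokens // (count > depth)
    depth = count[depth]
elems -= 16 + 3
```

Transformed code:
tokens = elems + tokens - (elems + 18)
elems = elems - log(40)
for tokens in elems:
    count = count + 5
    elems = 23 // count
depth = [27 for i in elems]
for tokens in elems:
    record(10)
    count = count[count] - 16
for depth in elems:
    tokens = tokens // (count > depth)
    depth = count[depth]
elems = elems - (16 + 3)

13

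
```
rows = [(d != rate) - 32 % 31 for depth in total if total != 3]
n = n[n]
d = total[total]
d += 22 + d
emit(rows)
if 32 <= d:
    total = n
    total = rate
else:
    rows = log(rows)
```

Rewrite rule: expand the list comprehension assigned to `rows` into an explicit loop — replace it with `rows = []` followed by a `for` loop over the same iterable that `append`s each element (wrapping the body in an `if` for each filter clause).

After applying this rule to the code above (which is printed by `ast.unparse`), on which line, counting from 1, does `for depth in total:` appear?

Transformed code:
rows = []
for depth in total:
    if total != 3:
        rows.append((d != rate) - 32 % 31)
n = n[n]
d = total[total]
d += 22 + d
emit(rows)
if 32 <= d:
    total = n
    total = rate
else:
    rows = log(rows)

2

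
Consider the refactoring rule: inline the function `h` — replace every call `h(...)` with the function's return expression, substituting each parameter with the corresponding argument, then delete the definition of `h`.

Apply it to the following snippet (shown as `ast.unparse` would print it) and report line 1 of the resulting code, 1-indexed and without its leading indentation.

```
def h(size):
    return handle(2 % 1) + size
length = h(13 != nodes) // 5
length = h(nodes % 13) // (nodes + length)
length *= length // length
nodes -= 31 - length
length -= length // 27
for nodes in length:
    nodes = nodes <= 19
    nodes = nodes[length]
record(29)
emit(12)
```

length = (handle(2 % 1) + (13 != nodes)) // 5

Transformed code:
length = (handle(2 % 1) + (13 != nodes)) // 5
length = (handle(2 % 1) + nodes % 13) // (nodes + length)
length *= length // length
nodes -= 31 - length
length -= length // 27
for nodes in length:
    nodes = nodes <= 19
    nodes = nodes[length]
record(29)
emit(12)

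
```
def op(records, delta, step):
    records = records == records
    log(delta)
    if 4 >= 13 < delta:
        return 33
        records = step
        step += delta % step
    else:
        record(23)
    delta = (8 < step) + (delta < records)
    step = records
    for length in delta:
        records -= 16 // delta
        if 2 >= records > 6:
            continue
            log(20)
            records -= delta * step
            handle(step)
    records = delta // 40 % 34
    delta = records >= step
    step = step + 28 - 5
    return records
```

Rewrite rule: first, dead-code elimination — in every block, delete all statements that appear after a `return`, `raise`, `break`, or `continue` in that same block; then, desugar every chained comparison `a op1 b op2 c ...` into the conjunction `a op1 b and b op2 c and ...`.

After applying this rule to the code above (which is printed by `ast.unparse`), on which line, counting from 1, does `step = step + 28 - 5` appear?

Transformed code:
def op(records, delta, step):
    records = records == records
    log(delta)
    if 4 >= 13 and 13 < delta:
        return 33
    else:
        record(23)
    delta = (8 < step) + (delta < records)
    step = records
    for length in delta:
        records -= 16 // delta
        if 2 >= records and records > 6:
            continue
    records = delta // 40 % 34
    delta = records >= step
    step = step + 28 - 5
    return records

16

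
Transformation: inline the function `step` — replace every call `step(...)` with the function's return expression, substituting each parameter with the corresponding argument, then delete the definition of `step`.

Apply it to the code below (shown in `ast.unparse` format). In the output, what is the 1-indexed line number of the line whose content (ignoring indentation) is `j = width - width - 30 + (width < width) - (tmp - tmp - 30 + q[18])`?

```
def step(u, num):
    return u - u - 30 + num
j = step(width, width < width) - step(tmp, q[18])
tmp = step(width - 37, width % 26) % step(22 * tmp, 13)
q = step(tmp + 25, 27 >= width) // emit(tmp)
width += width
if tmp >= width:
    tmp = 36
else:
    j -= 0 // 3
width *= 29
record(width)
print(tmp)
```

Transformed code:
j = width - width - 30 + (width < width) - (tmp - tmp - 30 + q[18])
tmp = (width - 37 - (width - 37) - 30 + width % 26) % (22 * tmp - 22 * tmp - 30 + 13)
q = (tmp + 25 - (tmp + 25) - 30 + (27 >= width)) // emit(tmp)
width += width
if tmp >= width:
    tmp = 36
else:
    j -= 0 // 3
width *= 29
record(width)
print(tmp)

1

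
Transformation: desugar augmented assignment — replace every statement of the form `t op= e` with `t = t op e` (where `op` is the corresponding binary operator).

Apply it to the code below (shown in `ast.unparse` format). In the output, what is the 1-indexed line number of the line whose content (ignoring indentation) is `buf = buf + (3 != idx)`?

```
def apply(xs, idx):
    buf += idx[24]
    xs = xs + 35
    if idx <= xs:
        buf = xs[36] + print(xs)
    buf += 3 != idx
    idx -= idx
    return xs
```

6

Transformed code:
def apply(xs, idx):
    buf = buf + idx[24]
    xs = xs + 35
    if idx <= xs:
        buf = xs[36] + print(xs)
    buf = buf + (3 != idx)
    idx = idx - idx
    return xs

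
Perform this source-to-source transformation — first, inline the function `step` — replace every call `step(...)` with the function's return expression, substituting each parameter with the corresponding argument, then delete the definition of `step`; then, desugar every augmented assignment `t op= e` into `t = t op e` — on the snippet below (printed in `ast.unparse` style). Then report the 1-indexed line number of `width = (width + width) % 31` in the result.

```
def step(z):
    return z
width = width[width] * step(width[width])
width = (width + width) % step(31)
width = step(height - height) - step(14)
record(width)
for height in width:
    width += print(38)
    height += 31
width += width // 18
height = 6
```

2

Transformed code:
width = width[width] * width[width]
width = (width + width) % 31
width = height - height - 14
record(width)
for height in width:
    width = width + print(38)
    height = height + 31
width = width + width // 18
height = 6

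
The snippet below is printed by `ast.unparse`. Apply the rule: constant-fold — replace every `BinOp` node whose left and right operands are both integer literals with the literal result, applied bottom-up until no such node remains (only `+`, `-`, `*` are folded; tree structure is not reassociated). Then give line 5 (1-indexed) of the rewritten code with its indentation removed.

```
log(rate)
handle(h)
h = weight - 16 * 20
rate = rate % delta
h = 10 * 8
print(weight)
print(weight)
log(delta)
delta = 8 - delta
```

h = 80

Transformed code:
log(rate)
handle(h)
h = weight - 320
rate = rate % delta
h = 80
print(weight)
print(weight)
log(delta)
delta = 8 - delta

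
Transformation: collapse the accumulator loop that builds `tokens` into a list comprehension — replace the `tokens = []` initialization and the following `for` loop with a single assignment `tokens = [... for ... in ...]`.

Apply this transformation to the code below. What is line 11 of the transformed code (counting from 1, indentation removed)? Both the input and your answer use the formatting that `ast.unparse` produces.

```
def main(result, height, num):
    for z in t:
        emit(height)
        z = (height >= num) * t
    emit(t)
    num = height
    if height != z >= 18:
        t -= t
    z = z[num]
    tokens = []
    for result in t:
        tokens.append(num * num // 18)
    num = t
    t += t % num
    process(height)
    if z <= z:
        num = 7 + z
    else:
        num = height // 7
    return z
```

num = t

Transformed code:
def main(result, height, num):
    for z in t:
        emit(height)
        z = (height >= num) * t
    emit(t)
    num = height
    if height != z >= 18:
        t -= t
    z = z[num]
    tokens = [num * num // 18 for result in t]
    num = t
    t += t % num
    process(height)
    if z <= z:
        num = 7 + z
    else:
        num = height // 7
    return z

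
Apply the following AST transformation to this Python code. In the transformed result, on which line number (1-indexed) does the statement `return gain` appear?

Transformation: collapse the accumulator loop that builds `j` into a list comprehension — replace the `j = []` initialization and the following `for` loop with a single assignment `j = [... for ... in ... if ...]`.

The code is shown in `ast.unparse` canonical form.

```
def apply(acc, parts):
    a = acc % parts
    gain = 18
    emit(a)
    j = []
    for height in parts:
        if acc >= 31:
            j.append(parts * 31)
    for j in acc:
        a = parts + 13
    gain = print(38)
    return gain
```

Transformed code:
def apply(acc, parts):
    a = acc % parts
    gain = 18
    emit(a)
    j = [parts * 31 for height in parts if acc >= 31]
    for j in acc:
        a = parts + 13
    gain = print(38)
    return gain

9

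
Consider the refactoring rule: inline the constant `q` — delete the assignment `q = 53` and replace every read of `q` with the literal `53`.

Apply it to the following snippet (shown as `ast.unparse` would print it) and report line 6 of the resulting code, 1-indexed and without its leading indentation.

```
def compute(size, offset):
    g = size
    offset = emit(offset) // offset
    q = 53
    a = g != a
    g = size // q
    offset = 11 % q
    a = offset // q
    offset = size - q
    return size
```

Transformed code:
def compute(size, offset):
    g = size
    offset = emit(offset) // offset
    a = g != a
    g = size // 53
    offset = 11 % 53
    a = offset // 53
    offset = size - 53
    return size

offset = 11 % 53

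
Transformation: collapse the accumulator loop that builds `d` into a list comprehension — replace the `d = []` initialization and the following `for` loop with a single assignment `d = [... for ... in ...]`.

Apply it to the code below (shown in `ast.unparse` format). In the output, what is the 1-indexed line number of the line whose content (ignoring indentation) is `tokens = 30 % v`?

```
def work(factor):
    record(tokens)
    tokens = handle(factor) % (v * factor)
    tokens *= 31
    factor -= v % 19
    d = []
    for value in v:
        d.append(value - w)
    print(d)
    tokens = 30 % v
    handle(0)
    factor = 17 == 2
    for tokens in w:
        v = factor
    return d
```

8

Transformed code:
def work(factor):
    record(tokens)
    tokens = handle(factor) % (v * factor)
    tokens *= 31
    factor -= v % 19
    d = [value - w for value in v]
    print(d)
    tokens = 30 % v
    handle(0)
    factor = 17 == 2
    for tokens in w:
        v = factor
    return d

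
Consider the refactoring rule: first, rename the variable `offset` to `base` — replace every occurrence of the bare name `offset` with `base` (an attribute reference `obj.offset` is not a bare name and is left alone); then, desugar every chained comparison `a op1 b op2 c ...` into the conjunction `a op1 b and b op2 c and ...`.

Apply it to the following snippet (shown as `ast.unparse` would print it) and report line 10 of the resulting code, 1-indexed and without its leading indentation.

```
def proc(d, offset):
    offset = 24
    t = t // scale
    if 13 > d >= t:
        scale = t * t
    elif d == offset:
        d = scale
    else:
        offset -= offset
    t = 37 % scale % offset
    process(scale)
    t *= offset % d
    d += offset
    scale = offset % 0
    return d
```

t = 37 % scale % base

Transformed code:
def proc(d, base):
    base = 24
    t = t // scale
    if 13 > d and d >= t:
        scale = t * t
    elif d == base:
        d = scale
    else:
        base -= base
    t = 37 % scale % base
    process(scale)
    t *= base % d
    d += base
    scale = base % 0
    return d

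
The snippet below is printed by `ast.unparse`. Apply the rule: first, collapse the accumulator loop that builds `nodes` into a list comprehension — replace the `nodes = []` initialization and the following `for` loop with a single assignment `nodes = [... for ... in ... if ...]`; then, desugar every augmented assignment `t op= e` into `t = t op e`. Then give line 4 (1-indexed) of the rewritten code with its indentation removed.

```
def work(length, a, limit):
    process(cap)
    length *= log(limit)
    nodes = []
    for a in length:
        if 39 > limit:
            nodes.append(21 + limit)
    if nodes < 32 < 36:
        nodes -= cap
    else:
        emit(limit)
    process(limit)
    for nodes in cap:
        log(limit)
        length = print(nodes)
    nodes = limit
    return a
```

nodes = [21 + limit for a in length if 39 > limit]

Transformed code:
def work(length, a, limit):
    process(cap)
    length = length * log(limit)
    nodes = [21 + limit for a in length if 39 > limit]
    if nodes < 32 < 36:
        nodes = nodes - cap
    else:
        emit(limit)
    process(limit)
    for nodes in cap:
        log(limit)
        length = print(nodes)
    nodes = limit
    return a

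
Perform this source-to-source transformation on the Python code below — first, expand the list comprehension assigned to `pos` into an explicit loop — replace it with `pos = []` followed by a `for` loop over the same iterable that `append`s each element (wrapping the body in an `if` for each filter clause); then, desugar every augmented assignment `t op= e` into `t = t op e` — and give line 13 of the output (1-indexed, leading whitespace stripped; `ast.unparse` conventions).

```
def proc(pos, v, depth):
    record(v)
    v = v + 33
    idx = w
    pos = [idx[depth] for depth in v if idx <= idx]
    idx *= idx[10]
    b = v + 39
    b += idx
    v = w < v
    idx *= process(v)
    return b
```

Transformed code:
def proc(pos, v, depth):
    record(v)
    v = v + 33
    idx = w
    pos = []
    for depth in v:
        if idx <= idx:
            pos.append(idx[depth])
    idx = idx * idx[10]
    b = v + 39
    b = b + idx
    v = w < v
    idx = idx * process(v)
    return b

idx = idx * process(v)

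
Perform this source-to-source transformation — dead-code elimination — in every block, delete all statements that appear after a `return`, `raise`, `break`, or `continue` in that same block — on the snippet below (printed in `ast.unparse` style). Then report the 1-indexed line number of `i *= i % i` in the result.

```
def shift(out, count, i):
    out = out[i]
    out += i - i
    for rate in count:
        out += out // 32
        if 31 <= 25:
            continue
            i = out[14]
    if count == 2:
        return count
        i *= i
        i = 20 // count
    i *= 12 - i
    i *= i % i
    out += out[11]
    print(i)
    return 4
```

Transformed code:
def shift(out, count, i):
    out = out[i]
    out += i - i
    for rate in count:
        out += out // 32
        if 31 <= 25:
            continue
    if count == 2:
        return count
    i *= 12 - i
    i *= i % i
    out += out[11]
    print(i)
    return 4

11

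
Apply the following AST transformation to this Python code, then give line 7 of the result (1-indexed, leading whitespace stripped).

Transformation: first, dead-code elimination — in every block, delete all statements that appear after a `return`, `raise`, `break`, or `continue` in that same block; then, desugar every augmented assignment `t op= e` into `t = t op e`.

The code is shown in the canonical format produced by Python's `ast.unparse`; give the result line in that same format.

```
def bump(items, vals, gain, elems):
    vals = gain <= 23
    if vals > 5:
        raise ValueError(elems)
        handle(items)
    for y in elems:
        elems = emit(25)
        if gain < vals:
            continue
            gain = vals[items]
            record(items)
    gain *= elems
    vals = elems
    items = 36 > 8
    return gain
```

Transformed code:
def bump(items, vals, gain, elems):
    vals = gain <= 23
    if vals > 5:
        raise ValueError(elems)
    for y in elems:
        elems = emit(25)
        if gain < vals:
            continue
    gain = gain * elems
    vals = elems
    items = 36 > 8
    return gain

if gain < vals:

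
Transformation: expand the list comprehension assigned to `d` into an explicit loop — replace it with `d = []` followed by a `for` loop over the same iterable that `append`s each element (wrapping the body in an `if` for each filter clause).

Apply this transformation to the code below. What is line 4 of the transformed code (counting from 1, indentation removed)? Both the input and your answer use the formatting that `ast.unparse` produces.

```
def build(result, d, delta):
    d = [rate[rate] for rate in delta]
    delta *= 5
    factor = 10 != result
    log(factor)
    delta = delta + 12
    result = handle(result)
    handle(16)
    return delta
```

d.append(rate[rate])

Transformed code:
def build(result, d, delta):
    d = []
    for rate in delta:
        d.append(rate[rate])
    delta *= 5
    factor = 10 != result
    log(factor)
    delta = delta + 12
    result = handle(result)
    handle(16)
    return delta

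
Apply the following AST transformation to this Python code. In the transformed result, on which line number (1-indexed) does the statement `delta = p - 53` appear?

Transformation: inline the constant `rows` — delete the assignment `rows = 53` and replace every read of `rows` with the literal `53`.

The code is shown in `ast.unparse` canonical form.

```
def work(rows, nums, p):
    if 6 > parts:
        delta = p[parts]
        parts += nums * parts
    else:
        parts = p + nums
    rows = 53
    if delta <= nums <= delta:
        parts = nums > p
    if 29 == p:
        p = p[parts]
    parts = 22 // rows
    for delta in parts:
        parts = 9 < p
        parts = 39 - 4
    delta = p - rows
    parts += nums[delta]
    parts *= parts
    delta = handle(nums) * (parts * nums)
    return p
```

Transformed code:
def work(rows, nums, p):
    if 6 > parts:
        delta = p[parts]
        parts += nums * parts
    else:
        parts = p + nums
    if delta <= nums <= delta:
        parts = nums > p
    if 29 == p:
        p = p[parts]
    parts = 22 // 53
    for delta in parts:
        parts = 9 < p
        parts = 39 - 4
    delta = p - 53
    parts += nums[delta]
    parts *= parts
    delta = handle(nums) * (parts * nums)
    return p

15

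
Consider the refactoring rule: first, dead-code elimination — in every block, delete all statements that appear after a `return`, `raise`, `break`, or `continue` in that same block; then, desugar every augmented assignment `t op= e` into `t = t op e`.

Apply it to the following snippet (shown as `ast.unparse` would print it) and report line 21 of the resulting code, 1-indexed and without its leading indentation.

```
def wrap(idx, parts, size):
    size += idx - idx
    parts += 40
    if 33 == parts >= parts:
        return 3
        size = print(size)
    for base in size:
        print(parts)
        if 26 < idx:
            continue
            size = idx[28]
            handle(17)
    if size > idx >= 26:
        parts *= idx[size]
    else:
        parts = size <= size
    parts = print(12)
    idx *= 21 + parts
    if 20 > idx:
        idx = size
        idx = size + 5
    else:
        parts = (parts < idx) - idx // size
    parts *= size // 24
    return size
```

parts = parts * (size // 24)

Transformed code:
def wrap(idx, parts, size):
    size = size + (idx - idx)
    parts = parts + 40
    if 33 == parts >= parts:
        return 3
    for base in size:
        print(parts)
        if 26 < idx:
            continue
    if size > idx >= 26:
        parts = parts * idx[size]
    else:
        parts = size <= size
    parts = print(12)
    idx = idx * (21 + parts)
    if 20 > idx:
        idx = size
        idx = size + 5
    else:
        parts = (parts < idx) - idx // size
    parts = parts * (size // 24)
    return size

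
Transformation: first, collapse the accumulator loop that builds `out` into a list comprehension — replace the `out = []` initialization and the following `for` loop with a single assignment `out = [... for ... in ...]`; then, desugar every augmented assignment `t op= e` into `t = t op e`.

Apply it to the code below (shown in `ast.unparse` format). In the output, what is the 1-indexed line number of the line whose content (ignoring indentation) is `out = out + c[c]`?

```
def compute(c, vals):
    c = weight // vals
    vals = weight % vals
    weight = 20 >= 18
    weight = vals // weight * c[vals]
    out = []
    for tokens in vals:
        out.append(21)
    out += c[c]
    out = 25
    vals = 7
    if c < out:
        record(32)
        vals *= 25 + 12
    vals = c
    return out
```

7

Transformed code:
def compute(c, vals):
    c = weight // vals
    vals = weight % vals
    weight = 20 >= 18
    weight = vals // weight * c[vals]
    out = [21 for tokens in vals]
    out = out + c[c]
    out = 25
    vals = 7
    if c < out:
        record(32)
        vals = vals * (25 + 12)
    vals = c
    return out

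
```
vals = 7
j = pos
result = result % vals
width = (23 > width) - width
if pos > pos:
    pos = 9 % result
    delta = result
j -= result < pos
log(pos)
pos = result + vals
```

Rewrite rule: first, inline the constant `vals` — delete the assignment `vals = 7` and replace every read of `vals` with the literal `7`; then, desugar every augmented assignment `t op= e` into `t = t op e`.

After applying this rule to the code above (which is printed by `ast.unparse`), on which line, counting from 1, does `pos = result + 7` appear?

Transformed code:
j = pos
result = result % 7
width = (23 > width) - width
if pos > pos:
    pos = 9 % result
    delta = result
j = j - (result < pos)
log(pos)
pos = result + 7

9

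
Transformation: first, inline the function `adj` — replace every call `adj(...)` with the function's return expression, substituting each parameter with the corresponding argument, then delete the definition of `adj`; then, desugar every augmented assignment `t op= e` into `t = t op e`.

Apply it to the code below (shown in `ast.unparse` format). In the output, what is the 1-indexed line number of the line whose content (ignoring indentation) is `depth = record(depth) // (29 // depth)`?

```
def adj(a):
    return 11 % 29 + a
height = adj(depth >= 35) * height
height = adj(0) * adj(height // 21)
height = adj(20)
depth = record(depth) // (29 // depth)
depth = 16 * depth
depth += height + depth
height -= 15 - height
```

4

Transformed code:
height = (11 % 29 + (depth >= 35)) * height
height = (11 % 29 + 0) * (11 % 29 + height // 21)
height = 11 % 29 + 20
depth = record(depth) // (29 // depth)
depth = 16 * depth
depth = depth + (height + depth)
height = height - (15 - height)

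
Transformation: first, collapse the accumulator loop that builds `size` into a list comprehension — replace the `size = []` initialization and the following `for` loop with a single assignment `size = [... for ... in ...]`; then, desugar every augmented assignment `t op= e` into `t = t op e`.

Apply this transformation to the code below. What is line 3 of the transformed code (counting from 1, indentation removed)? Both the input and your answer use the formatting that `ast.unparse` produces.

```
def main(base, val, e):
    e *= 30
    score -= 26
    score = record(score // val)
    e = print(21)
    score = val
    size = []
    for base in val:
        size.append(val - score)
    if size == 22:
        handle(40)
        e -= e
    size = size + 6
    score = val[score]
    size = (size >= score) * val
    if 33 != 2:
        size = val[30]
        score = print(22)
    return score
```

score = score - 26

Transformed code:
def main(base, val, e):
    e = e * 30
    score = score - 26
    score = record(score // val)
    e = print(21)
    score = val
    size = [val - score for base in val]
    if size == 22:
        handle(40)
        e = e - e
    size = size + 6
    score = val[score]
    size = (size >= score) * val
    if 33 != 2:
        size = val[30]
        score = print(22)
    return score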